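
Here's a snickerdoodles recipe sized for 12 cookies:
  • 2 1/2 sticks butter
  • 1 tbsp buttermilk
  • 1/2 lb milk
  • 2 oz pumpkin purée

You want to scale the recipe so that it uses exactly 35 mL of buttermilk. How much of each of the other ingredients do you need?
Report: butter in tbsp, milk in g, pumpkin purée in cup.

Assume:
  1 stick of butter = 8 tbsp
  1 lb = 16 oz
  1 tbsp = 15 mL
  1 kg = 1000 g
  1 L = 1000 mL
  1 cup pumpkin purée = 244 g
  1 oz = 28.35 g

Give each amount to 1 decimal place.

butter: 46.7 tbsp; milk: 529.2 g; pumpkin purée: 0.5 cup

The original recipe has 15 mL of buttermilk, so the scaling factor is 35 ÷ 15 = 7/3.
butter: 2.5 stick × 7/3 × 8 tbsp/stick ≈ 46.7 tbsp
milk: 0.5 lb × 7/3 × 16 oz/lb × 28.35 g/oz = 529.2 g
pumpkin purée: 2 oz × 7/3 × 28.35 g/oz ÷ 244 g/cup ≈ 0.5 cup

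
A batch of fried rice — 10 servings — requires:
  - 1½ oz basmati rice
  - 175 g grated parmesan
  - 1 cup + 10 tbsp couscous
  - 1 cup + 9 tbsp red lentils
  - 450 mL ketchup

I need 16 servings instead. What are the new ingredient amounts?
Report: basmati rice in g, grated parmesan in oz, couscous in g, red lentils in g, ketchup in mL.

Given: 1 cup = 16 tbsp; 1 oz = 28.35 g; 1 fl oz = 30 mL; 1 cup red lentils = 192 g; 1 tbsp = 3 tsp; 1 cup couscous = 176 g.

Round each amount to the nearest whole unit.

basmati rice: 68 g; grated parmesan: 10 oz; couscous: 458 g; red lentils: 480 g; ketchup: 720 mL

Scaling factor: 16/10 = 8/5 = 1.6.
basmati rice: 1.5 oz × 8/5 × 28.35 g/oz ≈ 68 g
grated parmesan: 175 g × 8/5 ÷ 28.35 g/oz ≈ 10 oz
couscous: (1 cup + 10 tbsp = 1.625 cup) × 8/5 × 176 g/cup ≈ 458 g
red lentils: (1 cup + 9 tbsp = 1.5625 cup) × 8/5 × 192 g/cup = 480 g
ketchup: 450 mL × 8/5 = 720 mL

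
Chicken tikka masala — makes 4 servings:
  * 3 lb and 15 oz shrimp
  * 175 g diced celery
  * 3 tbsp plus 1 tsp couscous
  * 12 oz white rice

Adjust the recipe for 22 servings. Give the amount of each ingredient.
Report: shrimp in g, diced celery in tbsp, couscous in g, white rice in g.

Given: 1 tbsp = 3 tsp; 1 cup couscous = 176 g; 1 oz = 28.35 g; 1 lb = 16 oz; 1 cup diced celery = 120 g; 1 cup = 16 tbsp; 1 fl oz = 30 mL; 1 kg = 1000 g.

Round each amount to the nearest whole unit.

shrimp: 9823 g; diced celery: 128 tbsp; couscous: 202 g; white rice: 1871 g

Scaling factor: 22/4 = 11/2 = 5.5.
shrimp: (3 lb + 15 oz = 3.9375 lb) × 11/2 × 16 oz/lb × 28.35 g/oz ≈ 9823 g
diced celery: 175 g × 11/2 ÷ 120 g/cup × 16 tbsp/cup ≈ 128 tbsp
couscous: (3 tbsp + 1 tsp = 10/3 tbsp) × 11/2 ÷ 16 tbsp/cup × 176 g/cup ≈ 202 g
white rice: 12 oz × 11/2 × 28.35 g/oz ≈ 1871 g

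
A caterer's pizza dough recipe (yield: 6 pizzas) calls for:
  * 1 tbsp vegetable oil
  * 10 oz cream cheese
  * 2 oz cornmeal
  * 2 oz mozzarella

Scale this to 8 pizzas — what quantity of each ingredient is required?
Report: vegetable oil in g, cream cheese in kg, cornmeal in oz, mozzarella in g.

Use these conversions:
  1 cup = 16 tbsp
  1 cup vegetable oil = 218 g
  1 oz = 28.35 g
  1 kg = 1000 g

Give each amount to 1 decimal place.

Scaling factor: 8/6 = 4/3.
vegetable oil: 1 tbsp × 4/3 ÷ 16 tbsp/cup × 218 g/cup ≈ 18.2 g
cream cheese: 10 oz × 4/3 × 28.35 g/oz ÷ 1000 g/kg ≈ 0.4 kg
cornmeal: 2 oz × 4/3 ≈ 2.7 oz
mozzarella: 2 oz × 4/3 × 28.35 g/oz = 75.6 g

vegetable oil: 18.2 g; cream cheese: 0.4 kg; cornmeal: 2.7 oz; mozzarella: 75.6 g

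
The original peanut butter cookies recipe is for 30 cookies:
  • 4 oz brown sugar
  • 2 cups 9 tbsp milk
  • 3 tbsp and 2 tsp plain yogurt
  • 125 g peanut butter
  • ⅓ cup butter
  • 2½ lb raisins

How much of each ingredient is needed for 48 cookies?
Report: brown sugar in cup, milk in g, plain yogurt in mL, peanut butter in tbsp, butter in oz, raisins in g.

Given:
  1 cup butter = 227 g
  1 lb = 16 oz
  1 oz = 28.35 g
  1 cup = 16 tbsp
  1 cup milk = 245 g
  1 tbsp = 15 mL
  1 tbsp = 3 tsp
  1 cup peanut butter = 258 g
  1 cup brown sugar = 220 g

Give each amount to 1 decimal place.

brown sugar: 0.8 cup; milk: 1004.5 g; plain yogurt: 88.0 mL; peanut butter: 12.4 tbsp; butter: 4.3 oz; raisins: 1814.4 g

Scaling factor: 48/30 = 8/5 = 1.6.
brown sugar: 4 oz × 8/5 × 28.35 g/oz ÷ 220 g/cup ≈ 0.8 cup
milk: (2 cup + 9 tbsp = 2.5625 cup) × 8/5 × 245 g/cup = 1004.5 g
plain yogurt: (3 tbsp + 2 tsp = 11/3 tbsp) × 8/5 × 15 mL/tbsp = 88.0 mL
peanut butter: 125 g × 8/5 ÷ 258 g/cup × 16 tbsp/cup ≈ 12.4 tbsp
butter: 1/3 cup × 8/5 × 227 g/cup ÷ 28.35 g/oz ≈ 4.3 oz
raisins: 2.5 lb × 8/5 × 16 oz/lb × 28.35 g/oz = 1814.4 g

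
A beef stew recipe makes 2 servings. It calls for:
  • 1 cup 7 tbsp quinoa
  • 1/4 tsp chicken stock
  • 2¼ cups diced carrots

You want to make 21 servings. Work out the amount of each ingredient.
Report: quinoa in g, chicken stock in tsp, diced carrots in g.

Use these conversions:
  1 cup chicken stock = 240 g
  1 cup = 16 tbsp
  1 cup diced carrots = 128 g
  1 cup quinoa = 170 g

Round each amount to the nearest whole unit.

quinoa: 2566 g; chicken stock: 3 tsp; diced carrots: 3024 g

Scaling factor: 21/2 = 10.5.
quinoa: (1 cup + 7 tbsp = 1.4375 cup) × 21/2 × 170 g/cup ≈ 2566 g
chicken stock: 0.25 tsp × 21/2 ≈ 3 tsp
diced carrots: 2.25 cup × 21/2 × 128 g/cup = 3024 g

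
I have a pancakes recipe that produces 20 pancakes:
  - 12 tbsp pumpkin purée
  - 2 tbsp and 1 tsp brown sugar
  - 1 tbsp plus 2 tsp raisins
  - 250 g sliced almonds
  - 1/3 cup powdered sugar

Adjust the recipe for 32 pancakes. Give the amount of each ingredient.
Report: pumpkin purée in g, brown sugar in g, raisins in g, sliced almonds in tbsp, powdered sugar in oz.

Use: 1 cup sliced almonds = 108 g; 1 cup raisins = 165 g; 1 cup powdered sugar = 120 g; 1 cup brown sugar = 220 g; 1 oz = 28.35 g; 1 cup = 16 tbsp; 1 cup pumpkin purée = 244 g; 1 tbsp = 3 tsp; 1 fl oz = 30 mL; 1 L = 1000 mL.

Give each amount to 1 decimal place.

Scaling factor: 32/20 = 8/5 = 1.6.
pumpkin purée: 12 tbsp × 8/5 ÷ 16 tbsp/cup × 244 g/cup = 292.8 g
brown sugar: (2 tbsp + 1 tsp = 7/3 tbsp) × 8/5 ÷ 16 tbsp/cup × 220 g/cup ≈ 51.3 g
raisins: (1 tbsp + 2 tsp = 5/3 tbsp) × 8/5 ÷ 16 tbsp/cup × 165 g/cup = 27.5 g
sliced almonds: 250 g × 8/5 ÷ 108 g/cup × 16 tbsp/cup ≈ 59.3 tbsp
powdered sugar: 1/3 cup × 8/5 × 120 g/cup ÷ 28.35 g/oz ≈ 2.3 oz

pumpkin purée: 292.8 g; brown sugar: 51.3 g; raisins: 27.5 g; sliced almonds: 59.3 tbsp; powdered sugar: 2.3 oz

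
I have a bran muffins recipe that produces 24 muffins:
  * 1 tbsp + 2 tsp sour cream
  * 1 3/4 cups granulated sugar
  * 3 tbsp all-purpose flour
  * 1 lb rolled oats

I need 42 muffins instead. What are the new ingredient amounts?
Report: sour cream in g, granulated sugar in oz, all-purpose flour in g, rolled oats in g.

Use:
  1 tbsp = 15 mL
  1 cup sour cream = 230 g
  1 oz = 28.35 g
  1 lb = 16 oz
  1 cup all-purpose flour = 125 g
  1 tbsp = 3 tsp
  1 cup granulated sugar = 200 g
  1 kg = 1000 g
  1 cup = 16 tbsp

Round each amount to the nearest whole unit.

Scaling factor: 42/24 = 7/4 = 1.75.
sour cream: (1 tbsp + 2 tsp = 5/3 tbsp) × 7/4 ÷ 16 tbsp/cup × 230 g/cup ≈ 42 g
granulated sugar: 1.75 cup × 7/4 × 200 g/cup ÷ 28.35 g/oz ≈ 22 oz
all-purpose flour: 3 tbsp × 7/4 ÷ 16 tbsp/cup × 125 g/cup ≈ 41 g
rolled oats: 1 lb × 7/4 × 16 oz/lb × 28.35 g/oz ≈ 794 g

sour cream: 42 g; granulated sugar: 22 oz; all-purpose flour: 41 g; rolled oats: 794 g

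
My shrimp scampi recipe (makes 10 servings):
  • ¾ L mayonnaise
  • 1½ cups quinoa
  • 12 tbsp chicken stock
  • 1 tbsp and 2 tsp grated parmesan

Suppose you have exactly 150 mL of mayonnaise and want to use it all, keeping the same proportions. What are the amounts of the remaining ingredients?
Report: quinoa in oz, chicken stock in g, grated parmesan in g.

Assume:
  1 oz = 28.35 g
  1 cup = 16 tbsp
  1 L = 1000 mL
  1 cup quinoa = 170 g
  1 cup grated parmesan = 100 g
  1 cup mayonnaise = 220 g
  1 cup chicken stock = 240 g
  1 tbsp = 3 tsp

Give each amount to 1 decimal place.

The original recipe has 750 mL of mayonnaise, so the scaling factor is 150 ÷ 750 = 1/5 = 0.2.
quinoa: 1.5 cup × 1/5 × 170 g/cup ÷ 28.35 g/oz ≈ 1.8 oz
chicken stock: 12 tbsp × 1/5 ÷ 16 tbsp/cup × 240 g/cup = 36.0 g
grated parmesan: (1 tbsp + 2 tsp = 5/3 tbsp) × 1/5 ÷ 16 tbsp/cup × 100 g/cup ≈ 2.1 g

quinoa: 1.8 oz; chicken stock: 36.0 g; grated parmesan: 2.1 g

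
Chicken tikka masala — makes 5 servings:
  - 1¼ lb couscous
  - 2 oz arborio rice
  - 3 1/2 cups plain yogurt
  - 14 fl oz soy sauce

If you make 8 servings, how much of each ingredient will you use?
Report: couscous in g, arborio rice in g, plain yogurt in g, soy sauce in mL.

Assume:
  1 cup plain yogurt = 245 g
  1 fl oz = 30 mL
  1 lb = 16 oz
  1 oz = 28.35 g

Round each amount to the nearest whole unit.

couscous: 907 g; arborio rice: 91 g; plain yogurt: 1372 g; soy sauce: 672 mL

Scaling factor: 8/5 = 1.6.
couscous: 1.25 lb × 8/5 × 16 oz/lb × 28.35 g/oz ≈ 907 g
arborio rice: 2 oz × 8/5 × 28.35 g/oz ≈ 91 g
plain yogurt: 3.5 cup × 8/5 × 245 g/cup = 1372 g
soy sauce: 14 fl oz × 8/5 × 30 mL/fl oz = 672 mL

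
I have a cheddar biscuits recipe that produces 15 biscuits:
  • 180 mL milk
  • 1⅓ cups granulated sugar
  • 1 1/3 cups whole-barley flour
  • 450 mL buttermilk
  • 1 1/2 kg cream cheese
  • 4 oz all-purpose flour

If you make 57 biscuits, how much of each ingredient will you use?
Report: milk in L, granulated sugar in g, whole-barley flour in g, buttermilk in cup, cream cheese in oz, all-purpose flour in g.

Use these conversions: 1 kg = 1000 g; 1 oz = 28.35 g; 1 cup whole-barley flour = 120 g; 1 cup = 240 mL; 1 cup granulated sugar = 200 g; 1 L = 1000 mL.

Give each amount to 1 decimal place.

Scaling factor: 57/15 = 19/5 = 3.8.
milk: 180 mL × 19/5 ÷ 1000 mL/L ≈ 0.7 L
granulated sugar: 4/3 cup × 19/5 × 200 g/cup ≈ 1013.3 g
whole-barley flour: 4/3 cup × 19/5 × 120 g/cup = 608.0 g
buttermilk: 450 mL × 19/5 ÷ 240 mL/cup ≈ 7.1 cup
cream cheese: 1.5 kg × 19/5 × 1000 g/kg ÷ 28.35 g/oz ≈ 201.1 oz
all-purpose flour: 4 oz × 19/5 × 28.35 g/oz ≈ 430.9 g

milk: 0.7 L; granulated sugar: 1013.3 g; whole-barley flour: 608.0 g; buttermilk: 7.1 cup; cream cheese: 201.1 oz; all-purpose flour: 430.9 g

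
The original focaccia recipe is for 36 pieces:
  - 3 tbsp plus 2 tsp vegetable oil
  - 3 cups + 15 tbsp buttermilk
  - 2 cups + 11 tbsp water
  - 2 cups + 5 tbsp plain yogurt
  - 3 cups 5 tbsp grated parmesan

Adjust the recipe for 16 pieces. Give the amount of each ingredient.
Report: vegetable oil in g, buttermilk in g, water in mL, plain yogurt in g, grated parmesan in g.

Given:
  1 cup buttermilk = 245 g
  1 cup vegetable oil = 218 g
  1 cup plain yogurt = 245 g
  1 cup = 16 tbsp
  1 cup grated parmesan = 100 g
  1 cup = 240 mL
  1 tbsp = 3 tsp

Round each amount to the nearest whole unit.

Scaling factor: 16/36 = 4/9.
vegetable oil: (3 tbsp + 2 tsp = 11/3 tbsp) × 4/9 ÷ 16 tbsp/cup × 218 g/cup ≈ 22 g
buttermilk: (3 cup + 15 tbsp = 3.9375 cup) × 4/9 × 245 g/cup ≈ 429 g
water: (2 cup + 11 tbsp = 2.6875 cup) × 4/9 × 240 mL/cup ≈ 287 mL
plain yogurt: (2 cup + 5 tbsp = 2.3125 cup) × 4/9 × 245 g/cup ≈ 252 g
grated parmesan: (3 cup + 5 tbsp = 3.3125 cup) × 4/9 × 100 g/cup ≈ 147 g

vegetable oil: 22 g; buttermilk: 429 g; water: 287 mL; plain yogurt: 252 g; grated parmesan: 147 g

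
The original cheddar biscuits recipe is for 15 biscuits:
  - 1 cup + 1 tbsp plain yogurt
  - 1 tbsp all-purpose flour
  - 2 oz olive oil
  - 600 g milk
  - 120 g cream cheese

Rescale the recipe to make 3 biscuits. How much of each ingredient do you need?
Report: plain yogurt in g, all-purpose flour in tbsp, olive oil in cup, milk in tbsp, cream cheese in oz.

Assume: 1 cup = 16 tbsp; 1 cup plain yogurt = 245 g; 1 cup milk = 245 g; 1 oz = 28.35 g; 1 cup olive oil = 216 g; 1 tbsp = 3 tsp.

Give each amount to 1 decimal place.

plain yogurt: 52.1 g; all-purpose flour: 0.2 tbsp; olive oil: 0.1 cup; milk: 7.8 tbsp; cream cheese: 0.8 oz

Scaling factor: 3/15 = 1/5 = 0.2.
plain yogurt: (1 cup + 1 tbsp = 1.0625 cup) × 1/5 × 245 g/cup ≈ 52.1 g
all-purpose flour: 1 tbsp × 1/5 = 0.2 tbsp
olive oil: 2 oz × 1/5 × 28.35 g/oz ÷ 216 g/cup ≈ 0.1 cup
milk: 600 g × 1/5 ÷ 245 g/cup × 16 tbsp/cup ≈ 7.8 tbsp
cream cheese: 120 g × 1/5 ÷ 28.35 g/oz ≈ 0.8 oz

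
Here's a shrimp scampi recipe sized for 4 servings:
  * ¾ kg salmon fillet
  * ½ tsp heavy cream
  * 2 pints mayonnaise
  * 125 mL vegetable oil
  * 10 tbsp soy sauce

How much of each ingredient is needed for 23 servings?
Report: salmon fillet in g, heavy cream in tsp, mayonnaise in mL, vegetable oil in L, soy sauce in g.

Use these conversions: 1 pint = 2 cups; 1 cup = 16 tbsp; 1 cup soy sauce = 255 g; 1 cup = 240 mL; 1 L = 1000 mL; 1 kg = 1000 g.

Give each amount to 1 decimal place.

salmon fillet: 4312.5 g; heavy cream: 2.9 tsp; mayonnaise: 5520.0 mL; vegetable oil: 0.7 L; soy sauce: 916.4 g

Scaling factor: 23/4 = 5.75.
salmon fillet: 0.75 kg × 23/4 × 1000 g/kg = 4312.5 g
heavy cream: 0.5 tsp × 23/4 ≈ 2.9 tsp
mayonnaise: 2 pint × 23/4 × 2 cup/pint × 240 mL/cup = 5520.0 mL
vegetable oil: 125 mL × 23/4 ÷ 1000 mL/L ≈ 0.7 L
soy sauce: 10 tbsp × 23/4 ÷ 16 tbsp/cup × 255 g/cup ≈ 916.4 g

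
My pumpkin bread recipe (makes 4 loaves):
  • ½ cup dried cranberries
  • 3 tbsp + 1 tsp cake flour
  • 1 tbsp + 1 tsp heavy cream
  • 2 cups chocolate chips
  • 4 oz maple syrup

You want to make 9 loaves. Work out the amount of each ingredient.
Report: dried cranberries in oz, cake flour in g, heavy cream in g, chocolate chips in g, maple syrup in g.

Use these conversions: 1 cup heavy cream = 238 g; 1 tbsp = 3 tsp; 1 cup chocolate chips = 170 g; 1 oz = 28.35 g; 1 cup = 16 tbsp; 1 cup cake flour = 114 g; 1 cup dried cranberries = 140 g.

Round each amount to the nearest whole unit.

Scaling factor: 9/4 = 2.25.
dried cranberries: 0.5 cup × 9/4 × 140 g/cup ÷ 28.35 g/oz ≈ 6 oz
cake flour: (3 tbsp + 1 tsp = 10/3 tbsp) × 9/4 ÷ 16 tbsp/cup × 114 g/cup ≈ 53 g
heavy cream: (1 tbsp + 1 tsp = 4/3 tbsp) × 9/4 ÷ 16 tbsp/cup × 238 g/cup ≈ 45 g
chocolate chips: 2 cup × 9/4 × 170 g/cup = 765 g
maple syrup: 4 oz × 9/4 × 28.35 g/oz ≈ 255 g

dried cranberries: 6 oz; cake flour: 53 g; heavy cream: 45 g; chocolate chips: 765 g; maple syrup: 255 g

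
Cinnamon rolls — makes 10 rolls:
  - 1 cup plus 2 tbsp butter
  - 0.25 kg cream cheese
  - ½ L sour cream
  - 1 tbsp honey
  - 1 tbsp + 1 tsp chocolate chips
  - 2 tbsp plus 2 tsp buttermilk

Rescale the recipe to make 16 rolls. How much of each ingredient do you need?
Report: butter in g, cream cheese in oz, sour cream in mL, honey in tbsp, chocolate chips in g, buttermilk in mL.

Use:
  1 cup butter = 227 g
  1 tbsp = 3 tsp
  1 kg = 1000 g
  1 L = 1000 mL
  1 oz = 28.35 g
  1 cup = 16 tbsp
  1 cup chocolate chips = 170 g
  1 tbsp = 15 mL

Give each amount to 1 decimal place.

butter: 408.6 g; cream cheese: 14.1 oz; sour cream: 800.0 mL; honey: 1.6 tbsp; chocolate chips: 22.7 g; buttermilk: 64.0 mL

Scaling factor: 16/10 = 8/5 = 1.6.
butter: (1 cup + 2 tbsp = 1.125 cup) × 8/5 × 227 g/cup = 408.6 g
cream cheese: 0.25 kg × 8/5 × 1000 g/kg ÷ 28.35 g/oz ≈ 14.1 oz
sour cream: 0.5 L × 8/5 × 1000 mL/L = 800.0 mL
honey: 1 tbsp × 8/5 = 1.6 tbsp
chocolate chips: (1 tbsp + 1 tsp = 4/3 tbsp) × 8/5 ÷ 16 tbsp/cup × 170 g/cup ≈ 22.7 g
buttermilk: (2 tbsp + 2 tsp = 8/3 tbsp) × 8/5 × 15 mL/tbsp = 64.0 mL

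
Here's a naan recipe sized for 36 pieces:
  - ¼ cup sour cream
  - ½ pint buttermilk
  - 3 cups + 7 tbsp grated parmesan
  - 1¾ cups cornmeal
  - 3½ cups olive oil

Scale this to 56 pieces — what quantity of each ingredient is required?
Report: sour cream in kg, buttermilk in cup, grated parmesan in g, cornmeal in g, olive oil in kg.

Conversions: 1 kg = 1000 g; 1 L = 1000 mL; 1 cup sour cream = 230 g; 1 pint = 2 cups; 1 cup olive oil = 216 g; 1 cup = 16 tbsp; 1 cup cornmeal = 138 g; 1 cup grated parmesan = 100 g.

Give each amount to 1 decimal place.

Scaling factor: 56/36 = 14/9.
sour cream: 0.25 cup × 14/9 × 230 g/cup ÷ 1000 g/kg ≈ 0.1 kg
buttermilk: 0.5 pint × 14/9 × 2 cup/pint ≈ 1.6 cup
grated parmesan: (3 cup + 7 tbsp = 3.4375 cup) × 14/9 × 100 g/cup ≈ 534.7 g
cornmeal: 1.75 cup × 14/9 × 138 g/cup ≈ 375.7 g
olive oil: 3.5 cup × 14/9 × 216 g/cup ÷ 1000 g/kg ≈ 1.2 kg

sour cream: 0.1 kg; buttermilk: 1.6 cup; grated parmesan: 534.7 g; cornmeal: 375.7 g; olive oil: 1.2 kg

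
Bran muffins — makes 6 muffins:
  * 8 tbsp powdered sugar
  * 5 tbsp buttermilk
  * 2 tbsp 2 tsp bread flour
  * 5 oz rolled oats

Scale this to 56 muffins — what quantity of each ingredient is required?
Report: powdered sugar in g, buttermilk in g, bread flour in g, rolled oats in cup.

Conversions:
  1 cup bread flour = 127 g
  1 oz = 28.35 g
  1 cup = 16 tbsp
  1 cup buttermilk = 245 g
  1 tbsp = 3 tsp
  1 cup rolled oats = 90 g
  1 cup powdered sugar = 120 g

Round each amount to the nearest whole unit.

Scaling factor: 56/6 = 28/3.
powdered sugar: 8 tbsp × 28/3 ÷ 16 tbsp/cup × 120 g/cup = 560 g
buttermilk: 5 tbsp × 28/3 ÷ 16 tbsp/cup × 245 g/cup ≈ 715 g
bread flour: (2 tbsp + 2 tsp = 8/3 tbsp) × 28/3 ÷ 16 tbsp/cup × 127 g/cup ≈ 198 g
rolled oats: 5 oz × 28/3 × 28.35 g/oz ÷ 90 g/cup ≈ 15 cup

powdered sugar: 560 g; buttermilk: 715 g; bread flour: 198 g; rolled oats: 15 cup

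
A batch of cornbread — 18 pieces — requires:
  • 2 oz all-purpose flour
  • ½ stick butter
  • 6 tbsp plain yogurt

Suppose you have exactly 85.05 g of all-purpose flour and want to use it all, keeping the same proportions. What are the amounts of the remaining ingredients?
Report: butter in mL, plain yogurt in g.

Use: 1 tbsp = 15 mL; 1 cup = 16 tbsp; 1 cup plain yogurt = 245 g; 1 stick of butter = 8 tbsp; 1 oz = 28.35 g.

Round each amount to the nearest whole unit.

The original recipe has 56.7 g of all-purpose flour, so the scaling factor is 85.05 ÷ 56.7 = 3/2 = 1.5.
butter: 0.5 stick × 3/2 × 8 tbsp/stick × 15 mL/tbsp = 90 mL
plain yogurt: 6 tbsp × 3/2 ÷ 16 tbsp/cup × 245 g/cup ≈ 138 g

butter: 90 mL; plain yogurt: 138 g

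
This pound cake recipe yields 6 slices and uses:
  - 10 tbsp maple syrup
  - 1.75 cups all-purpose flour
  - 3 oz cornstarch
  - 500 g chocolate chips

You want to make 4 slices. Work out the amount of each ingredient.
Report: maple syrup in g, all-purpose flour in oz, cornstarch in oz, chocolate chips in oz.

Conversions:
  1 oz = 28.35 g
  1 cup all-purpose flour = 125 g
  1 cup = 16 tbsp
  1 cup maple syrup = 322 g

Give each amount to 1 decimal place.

maple syrup: 134.2 g; all-purpose flour: 5.1 oz; cornstarch: 2.0 oz; chocolate chips: 11.8 oz

Scaling factor: 4/6 = 2/3.
maple syrup: 10 tbsp × 2/3 ÷ 16 tbsp/cup × 322 g/cup ≈ 134.2 g
all-purpose flour: 1.75 cup × 2/3 × 125 g/cup ÷ 28.35 g/oz ≈ 5.1 oz
cornstarch: 3 oz × 2/3 = 2.0 oz
chocolate chips: 500 g × 2/3 ÷ 28.35 g/oz ≈ 11.8 oz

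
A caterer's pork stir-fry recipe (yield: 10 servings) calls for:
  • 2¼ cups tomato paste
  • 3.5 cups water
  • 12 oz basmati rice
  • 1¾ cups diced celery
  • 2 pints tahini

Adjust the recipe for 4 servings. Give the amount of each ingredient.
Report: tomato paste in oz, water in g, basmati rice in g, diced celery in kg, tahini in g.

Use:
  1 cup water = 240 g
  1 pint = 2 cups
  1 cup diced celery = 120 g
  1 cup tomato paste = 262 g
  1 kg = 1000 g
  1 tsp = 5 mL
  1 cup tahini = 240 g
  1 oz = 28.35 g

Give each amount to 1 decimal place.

Scaling factor: 4/10 = 2/5 = 0.4.
tomato paste: 2.25 cup × 2/5 × 262 g/cup ÷ 28.35 g/oz ≈ 8.3 oz
water: 3.5 cup × 2/5 × 240 g/cup = 336.0 g
basmati rice: 12 oz × 2/5 × 28.35 g/oz ≈ 136.1 g
diced celery: 1.75 cup × 2/5 × 120 g/cup ÷ 1000 g/kg ≈ 0.1 kg
tahini: 2 pint × 2/5 × 2 cup/pint × 240 g/cup = 384.0 g

tomato paste: 8.3 oz; water: 336.0 g; basmati rice: 136.1 g; diced celery: 0.1 kg; tahini: 384.0 g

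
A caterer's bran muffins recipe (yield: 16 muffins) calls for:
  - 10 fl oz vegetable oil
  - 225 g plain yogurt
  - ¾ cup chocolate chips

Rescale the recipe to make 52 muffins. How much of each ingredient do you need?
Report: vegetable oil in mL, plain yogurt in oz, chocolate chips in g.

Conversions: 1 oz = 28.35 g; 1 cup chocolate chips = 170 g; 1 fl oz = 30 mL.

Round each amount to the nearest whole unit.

vegetable oil: 975 mL; plain yogurt: 26 oz; chocolate chips: 414 g

Scaling factor: 52/16 = 13/4 = 3.25.
vegetable oil: 10 fl oz × 13/4 × 30 mL/fl oz = 975 mL
plain yogurt: 225 g × 13/4 ÷ 28.35 g/oz ≈ 26 oz
chocolate chips: 0.75 cup × 13/4 × 170 g/cup ≈ 414 g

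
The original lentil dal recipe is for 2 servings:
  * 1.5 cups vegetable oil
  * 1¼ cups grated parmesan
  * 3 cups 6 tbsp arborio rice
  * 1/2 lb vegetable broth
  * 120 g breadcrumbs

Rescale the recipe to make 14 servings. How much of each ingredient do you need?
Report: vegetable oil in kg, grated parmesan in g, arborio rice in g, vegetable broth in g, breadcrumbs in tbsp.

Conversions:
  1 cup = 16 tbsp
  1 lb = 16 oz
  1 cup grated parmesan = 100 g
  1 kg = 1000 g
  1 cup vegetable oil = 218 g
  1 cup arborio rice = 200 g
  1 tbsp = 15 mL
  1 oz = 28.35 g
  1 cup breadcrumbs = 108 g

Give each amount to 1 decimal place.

Scaling factor: 14/2 = 7.
vegetable oil: 1.5 cup × 7 × 218 g/cup ÷ 1000 g/kg ≈ 2.3 kg
grated parmesan: 1.25 cup × 7 × 100 g/cup = 875.0 g
arborio rice: (3 cup + 6 tbsp = 3.375 cup) × 7 × 200 g/cup = 4725.0 g
vegetable broth: 0.5 lb × 7 × 16 oz/lb × 28.35 g/oz = 1587.6 g
breadcrumbs: 120 g × 7 ÷ 108 g/cup × 16 tbsp/cup ≈ 124.4 tbsp

vegetable oil: 2.3 kg; grated parmesan: 875.0 g; arborio rice: 4725.0 g; vegetable broth: 1587.6 g; breadcrumbs: 124.4 tbsp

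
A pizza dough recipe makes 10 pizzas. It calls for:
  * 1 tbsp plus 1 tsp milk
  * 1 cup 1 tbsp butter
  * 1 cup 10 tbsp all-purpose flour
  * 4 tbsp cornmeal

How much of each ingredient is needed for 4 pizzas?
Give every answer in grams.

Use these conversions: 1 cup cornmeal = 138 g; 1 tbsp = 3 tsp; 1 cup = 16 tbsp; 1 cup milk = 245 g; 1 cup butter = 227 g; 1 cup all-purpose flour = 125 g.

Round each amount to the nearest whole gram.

milk: 8 g; butter: 96 g; all-purpose flour: 81 g; cornmeal: 14 g

Scaling factor: 4/10 = 2/5 = 0.4.
milk: (1 tbsp + 1 tsp = 4/3 tbsp) × 2/5 ÷ 16 tbsp/cup × 245 g/cup ≈ 8 g
butter: (1 cup + 1 tbsp = 1.0625 cup) × 2/5 × 227 g/cup ≈ 96 g
all-purpose flour: (1 cup + 10 tbsp = 1.625 cup) × 2/5 × 125 g/cup ≈ 81 g
cornmeal: 4 tbsp × 2/5 ÷ 16 tbsp/cup × 138 g/cup ≈ 14 g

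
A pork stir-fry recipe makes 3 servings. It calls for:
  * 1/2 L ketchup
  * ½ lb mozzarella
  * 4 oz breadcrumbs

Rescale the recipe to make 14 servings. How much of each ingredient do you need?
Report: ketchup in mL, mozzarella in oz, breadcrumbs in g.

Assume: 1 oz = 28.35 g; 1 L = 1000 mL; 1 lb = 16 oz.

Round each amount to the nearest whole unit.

ketchup: 2333 mL; mozzarella: 37 oz; breadcrumbs: 529 g

Scaling factor: 14/3.
ketchup: 0.5 L × 14/3 × 1000 mL/L ≈ 2333 mL
mozzarella: 0.5 lb × 14/3 × 16 oz/lb ≈ 37 oz
breadcrumbs: 4 oz × 14/3 × 28.35 g/oz ≈ 529 g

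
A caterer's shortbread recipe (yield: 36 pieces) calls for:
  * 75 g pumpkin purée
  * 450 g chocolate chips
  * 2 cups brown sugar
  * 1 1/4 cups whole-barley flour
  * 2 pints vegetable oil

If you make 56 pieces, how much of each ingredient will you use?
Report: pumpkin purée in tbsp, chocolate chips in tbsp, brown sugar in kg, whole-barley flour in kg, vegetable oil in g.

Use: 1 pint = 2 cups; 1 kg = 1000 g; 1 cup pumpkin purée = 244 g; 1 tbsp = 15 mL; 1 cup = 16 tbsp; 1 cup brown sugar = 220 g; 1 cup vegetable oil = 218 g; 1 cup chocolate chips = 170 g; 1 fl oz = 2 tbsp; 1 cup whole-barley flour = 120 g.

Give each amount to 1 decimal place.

pumpkin purée: 7.7 tbsp; chocolate chips: 65.9 tbsp; brown sugar: 0.7 kg; whole-barley flour: 0.2 kg; vegetable oil: 1356.4 g

Scaling factor: 56/36 = 14/9.
pumpkin purée: 75 g × 14/9 ÷ 244 g/cup × 16 tbsp/cup ≈ 7.7 tbsp
chocolate chips: 450 g × 14/9 ÷ 170 g/cup × 16 tbsp/cup ≈ 65.9 tbsp
brown sugar: 2 cup × 14/9 × 220 g/cup ÷ 1000 g/kg ≈ 0.7 kg
whole-barley flour: 1.25 cup × 14/9 × 120 g/cup ÷ 1000 g/kg ≈ 0.2 kg
vegetable oil: 2 pint × 14/9 × 2 cup/pint × 218 g/cup ≈ 1356.4 g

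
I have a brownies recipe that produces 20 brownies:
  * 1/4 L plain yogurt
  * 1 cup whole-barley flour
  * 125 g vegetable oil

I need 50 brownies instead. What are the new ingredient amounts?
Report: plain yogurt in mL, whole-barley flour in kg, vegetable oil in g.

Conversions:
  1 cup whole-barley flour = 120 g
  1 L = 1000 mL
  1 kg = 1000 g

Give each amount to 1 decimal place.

plain yogurt: 625.0 mL; whole-barley flour: 0.3 kg; vegetable oil: 312.5 g

Scaling factor: 50/20 = 5/2 = 2.5.
plain yogurt: 0.25 L × 5/2 × 1000 mL/L = 625.0 mL
whole-barley flour: 1 cup × 5/2 × 120 g/cup ÷ 1000 g/kg = 0.3 kg
vegetable oil: 125 g × 5/2 = 312.5 g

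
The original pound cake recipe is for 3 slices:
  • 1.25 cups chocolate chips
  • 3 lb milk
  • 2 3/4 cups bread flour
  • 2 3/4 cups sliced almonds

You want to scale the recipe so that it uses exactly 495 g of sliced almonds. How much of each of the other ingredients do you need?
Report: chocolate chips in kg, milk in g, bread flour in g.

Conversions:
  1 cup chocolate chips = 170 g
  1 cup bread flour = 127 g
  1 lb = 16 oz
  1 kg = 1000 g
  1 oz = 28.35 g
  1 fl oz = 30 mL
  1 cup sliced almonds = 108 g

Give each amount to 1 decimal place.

The original recipe has 297 g of sliced almonds, so the scaling factor is 495 ÷ 297 = 5/3.
chocolate chips: 1.25 cup × 5/3 × 170 g/cup ÷ 1000 g/kg ≈ 0.4 kg
milk: 3 lb × 5/3 × 16 oz/lb × 28.35 g/oz = 2268.0 g
bread flour: 2.75 cup × 5/3 × 127 g/cup ≈ 582.1 g

chocolate chips: 0.4 kg; milk: 2268.0 g; bread flour: 582.1 g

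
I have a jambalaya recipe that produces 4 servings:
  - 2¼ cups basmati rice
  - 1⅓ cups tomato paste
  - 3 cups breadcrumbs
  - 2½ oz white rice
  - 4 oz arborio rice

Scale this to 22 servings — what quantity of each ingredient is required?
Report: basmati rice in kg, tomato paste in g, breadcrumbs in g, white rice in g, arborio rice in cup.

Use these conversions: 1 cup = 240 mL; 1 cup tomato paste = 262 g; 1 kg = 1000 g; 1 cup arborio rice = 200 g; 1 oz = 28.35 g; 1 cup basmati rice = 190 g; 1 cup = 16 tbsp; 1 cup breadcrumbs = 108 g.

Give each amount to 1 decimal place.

basmati rice: 2.4 kg; tomato paste: 1921.3 g; breadcrumbs: 1782.0 g; white rice: 389.8 g; arborio rice: 3.1 cup

Scaling factor: 22/4 = 11/2 = 5.5.
basmati rice: 2.25 cup × 11/2 × 190 g/cup ÷ 1000 g/kg ≈ 2.4 kg
tomato paste: 4/3 cup × 11/2 × 262 g/cup ≈ 1921.3 g
breadcrumbs: 3 cup × 11/2 × 108 g/cup = 1782.0 g
white rice: 2.5 oz × 11/2 × 28.35 g/oz ≈ 389.8 g
arborio rice: 4 oz × 11/2 × 28.35 g/oz ÷ 200 g/cup ≈ 3.1 cup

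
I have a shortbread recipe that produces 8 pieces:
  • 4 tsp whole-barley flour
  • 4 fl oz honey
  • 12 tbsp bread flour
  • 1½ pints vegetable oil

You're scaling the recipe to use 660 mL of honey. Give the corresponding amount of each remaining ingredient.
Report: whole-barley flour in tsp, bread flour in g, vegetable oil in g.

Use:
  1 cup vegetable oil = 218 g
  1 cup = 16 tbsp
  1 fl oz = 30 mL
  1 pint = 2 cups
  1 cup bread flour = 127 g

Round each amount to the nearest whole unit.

whole-barley flour: 22 tsp; bread flour: 524 g; vegetable oil: 3597 g

The original recipe has 120 mL of honey, so the scaling factor is 660 ÷ 120 = 11/2 = 5.5.
whole-barley flour: 4 tsp × 11/2 = 22 tsp
bread flour: 12 tbsp × 11/2 ÷ 16 tbsp/cup × 127 g/cup ≈ 524 g
vegetable oil: 1.5 pint × 11/2 × 2 cup/pint × 218 g/cup = 3597 g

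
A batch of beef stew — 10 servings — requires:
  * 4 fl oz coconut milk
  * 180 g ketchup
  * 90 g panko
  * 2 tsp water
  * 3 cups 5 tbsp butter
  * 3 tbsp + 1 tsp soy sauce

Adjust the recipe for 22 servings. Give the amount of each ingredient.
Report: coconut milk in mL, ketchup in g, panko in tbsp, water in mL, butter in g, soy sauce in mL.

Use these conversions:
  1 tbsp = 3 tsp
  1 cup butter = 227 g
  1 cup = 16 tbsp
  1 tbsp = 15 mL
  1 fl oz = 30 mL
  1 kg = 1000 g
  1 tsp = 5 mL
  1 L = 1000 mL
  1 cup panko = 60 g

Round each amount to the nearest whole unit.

coconut milk: 264 mL; ketchup: 396 g; panko: 53 tbsp; water: 22 mL; butter: 1654 g; soy sauce: 110 mL

Scaling factor: 22/10 = 11/5 = 2.2.
coconut milk: 4 fl oz × 11/5 × 30 mL/fl oz = 264 mL
ketchup: 180 g × 11/5 = 396 g
panko: 90 g × 11/5 ÷ 60 g/cup × 16 tbsp/cup ≈ 53 tbsp
water: 2 tsp × 11/5 × 5 mL/tsp = 22 mL
butter: (3 cup + 5 tbsp = 3.3125 cup) × 11/5 × 227 g/cup ≈ 1654 g
soy sauce: (3 tbsp + 1 tsp = 10/3 tbsp) × 11/5 × 15 mL/tbsp = 110 mL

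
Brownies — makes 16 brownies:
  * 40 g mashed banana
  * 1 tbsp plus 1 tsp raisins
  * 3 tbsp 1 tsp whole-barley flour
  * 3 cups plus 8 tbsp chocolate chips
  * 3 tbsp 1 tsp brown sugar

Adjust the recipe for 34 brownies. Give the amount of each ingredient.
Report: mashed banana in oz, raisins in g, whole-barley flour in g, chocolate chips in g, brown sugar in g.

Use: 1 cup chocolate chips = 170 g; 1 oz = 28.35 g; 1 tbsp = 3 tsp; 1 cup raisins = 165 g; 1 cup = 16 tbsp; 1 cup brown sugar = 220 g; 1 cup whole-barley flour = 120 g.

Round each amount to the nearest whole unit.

mashed banana: 3 oz; raisins: 29 g; whole-barley flour: 53 g; chocolate chips: 1264 g; brown sugar: 97 g

Scaling factor: 34/16 = 17/8 = 2.125.
mashed banana: 40 g × 17/8 ÷ 28.35 g/oz ≈ 3 oz
raisins: (1 tbsp + 1 tsp = 4/3 tbsp) × 17/8 ÷ 16 tbsp/cup × 165 g/cup ≈ 29 g
whole-barley flour: (3 tbsp + 1 tsp = 10/3 tbsp) × 17/8 ÷ 16 tbsp/cup × 120 g/cup ≈ 53 g
chocolate chips: (3 cup + 8 tbsp = 3.5 cup) × 17/8 × 170 g/cup ≈ 1264 g
brown sugar: (3 tbsp + 1 tsp = 10/3 tbsp) × 17/8 ÷ 16 tbsp/cup × 220 g/cup ≈ 97 g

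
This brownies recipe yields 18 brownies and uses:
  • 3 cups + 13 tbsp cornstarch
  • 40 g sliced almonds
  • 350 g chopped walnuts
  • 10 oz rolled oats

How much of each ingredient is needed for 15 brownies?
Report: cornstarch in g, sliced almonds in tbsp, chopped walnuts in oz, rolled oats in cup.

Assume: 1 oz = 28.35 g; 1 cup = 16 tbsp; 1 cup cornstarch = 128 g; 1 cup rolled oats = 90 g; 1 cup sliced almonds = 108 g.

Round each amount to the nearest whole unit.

Scaling factor: 15/18 = 5/6.
cornstarch: (3 cup + 13 tbsp = 3.8125 cup) × 5/6 × 128 g/cup ≈ 407 g
sliced almonds: 40 g × 5/6 ÷ 108 g/cup × 16 tbsp/cup ≈ 5 tbsp
chopped walnuts: 350 g × 5/6 ÷ 28.35 g/oz ≈ 10 oz
rolled oats: 10 oz × 5/6 × 28.35 g/oz ÷ 90 g/cup ≈ 3 cup

cornstarch: 407 g; sliced almonds: 5 tbsp; chopped walnuts: 10 oz; rolled oats: 3 cup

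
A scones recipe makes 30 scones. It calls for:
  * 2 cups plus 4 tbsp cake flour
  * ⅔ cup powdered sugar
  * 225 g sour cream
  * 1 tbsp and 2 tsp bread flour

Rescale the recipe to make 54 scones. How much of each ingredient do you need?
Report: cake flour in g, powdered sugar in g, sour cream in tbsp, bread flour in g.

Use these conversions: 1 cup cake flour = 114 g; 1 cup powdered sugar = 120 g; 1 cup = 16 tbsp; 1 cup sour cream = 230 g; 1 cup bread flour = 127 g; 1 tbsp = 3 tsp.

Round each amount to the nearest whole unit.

cake flour: 462 g; powdered sugar: 144 g; sour cream: 28 tbsp; bread flour: 24 g

Scaling factor: 54/30 = 9/5 = 1.8.
cake flour: (2 cup + 4 tbsp = 2.25 cup) × 9/5 × 114 g/cup ≈ 462 g
powdered sugar: 2/3 cup × 9/5 × 120 g/cup = 144 g
sour cream: 225 g × 9/5 ÷ 230 g/cup × 16 tbsp/cup ≈ 28 tbsp
bread flour: (1 tbsp + 2 tsp = 5/3 tbsp) × 9/5 ÷ 16 tbsp/cup × 127 g/cup ≈ 24 g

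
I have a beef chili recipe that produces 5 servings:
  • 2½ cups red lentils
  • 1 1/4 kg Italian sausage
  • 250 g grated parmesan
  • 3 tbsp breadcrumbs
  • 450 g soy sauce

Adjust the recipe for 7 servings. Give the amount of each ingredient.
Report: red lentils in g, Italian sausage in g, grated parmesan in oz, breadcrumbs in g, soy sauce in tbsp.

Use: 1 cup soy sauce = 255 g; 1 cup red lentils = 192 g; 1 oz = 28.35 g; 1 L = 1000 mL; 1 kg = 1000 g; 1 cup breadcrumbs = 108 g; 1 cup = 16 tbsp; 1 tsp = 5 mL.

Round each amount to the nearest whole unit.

Scaling factor: 7/5 = 1.4.
red lentils: 2.5 cup × 7/5 × 192 g/cup = 672 g
Italian sausage: 1.25 kg × 7/5 × 1000 g/kg = 1750 g
grated parmesan: 250 g × 7/5 ÷ 28.35 g/oz ≈ 12 oz
breadcrumbs: 3 tbsp × 7/5 ÷ 16 tbsp/cup × 108 g/cup ≈ 28 g
soy sauce: 450 g × 7/5 ÷ 255 g/cup × 16 tbsp/cup ≈ 40 tbsp

red lentils: 672 g; Italian sausage: 1750 g; grated parmesan: 12 oz; breadcrumbs: 28 g; soy sauce: 40 tbsp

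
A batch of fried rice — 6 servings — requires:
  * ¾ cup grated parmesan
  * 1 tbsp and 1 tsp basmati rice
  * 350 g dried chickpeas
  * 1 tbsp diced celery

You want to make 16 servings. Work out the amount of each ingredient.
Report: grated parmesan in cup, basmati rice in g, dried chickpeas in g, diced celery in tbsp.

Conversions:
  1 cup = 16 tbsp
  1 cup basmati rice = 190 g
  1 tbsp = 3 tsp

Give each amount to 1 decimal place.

grated parmesan: 2.0 cup; basmati rice: 42.2 g; dried chickpeas: 933.3 g; diced celery: 2.7 tbsp

Scaling factor: 16/6 = 8/3.
grated parmesan: 0.75 cup × 8/3 = 2.0 cup
basmati rice: (1 tbsp + 1 tsp = 4/3 tbsp) × 8/3 ÷ 16 tbsp/cup × 190 g/cup ≈ 42.2 g
dried chickpeas: 350 g × 8/3 ≈ 933.3 g
diced celery: 1 tbsp × 8/3 ≈ 2.7 tbsp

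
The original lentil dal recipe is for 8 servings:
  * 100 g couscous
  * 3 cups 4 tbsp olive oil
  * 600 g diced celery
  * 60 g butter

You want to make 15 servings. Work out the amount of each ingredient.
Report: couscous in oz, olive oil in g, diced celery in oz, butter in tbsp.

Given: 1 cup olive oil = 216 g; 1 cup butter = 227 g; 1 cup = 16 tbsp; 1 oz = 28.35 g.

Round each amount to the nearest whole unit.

Scaling factor: 15/8 = 1.875.
couscous: 100 g × 15/8 ÷ 28.35 g/oz ≈ 7 oz
olive oil: (3 cup + 4 tbsp = 3.25 cup) × 15/8 × 216 g/cup ≈ 1316 g
diced celery: 600 g × 15/8 ÷ 28.35 g/oz ≈ 40 oz
butter: 60 g × 15/8 ÷ 227 g/cup × 16 tbsp/cup ≈ 8 tbsp

couscous: 7 oz; olive oil: 1316 g; diced celery: 40 oz; butter: 8 tbsp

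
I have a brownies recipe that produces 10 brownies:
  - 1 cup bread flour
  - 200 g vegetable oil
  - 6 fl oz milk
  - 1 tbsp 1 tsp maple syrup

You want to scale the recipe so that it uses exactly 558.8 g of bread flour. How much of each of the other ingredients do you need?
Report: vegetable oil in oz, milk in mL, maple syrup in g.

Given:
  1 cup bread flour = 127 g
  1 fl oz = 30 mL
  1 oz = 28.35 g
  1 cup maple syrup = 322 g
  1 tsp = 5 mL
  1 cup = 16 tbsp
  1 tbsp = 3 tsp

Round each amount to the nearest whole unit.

vegetable oil: 31 oz; milk: 792 mL; maple syrup: 118 g

The original recipe has 127 g of bread flour, so the scaling factor is 558.8 ÷ 127 = 22/5 = 4.4.
vegetable oil: 200 g × 22/5 ÷ 28.35 g/oz ≈ 31 oz
milk: 6 fl oz × 22/5 × 30 mL/fl oz = 792 mL
maple syrup: (1 tbsp + 1 tsp = 4/3 tbsp) × 22/5 ÷ 16 tbsp/cup × 322 g/cup ≈ 118 g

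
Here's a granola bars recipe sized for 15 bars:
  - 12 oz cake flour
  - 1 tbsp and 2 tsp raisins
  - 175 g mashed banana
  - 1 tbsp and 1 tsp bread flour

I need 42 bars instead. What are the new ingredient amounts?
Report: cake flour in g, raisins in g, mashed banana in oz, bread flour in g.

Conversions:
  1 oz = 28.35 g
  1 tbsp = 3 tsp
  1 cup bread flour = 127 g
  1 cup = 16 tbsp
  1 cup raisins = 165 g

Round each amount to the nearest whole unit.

cake flour: 953 g; raisins: 48 g; mashed banana: 17 oz; bread flour: 30 g

Scaling factor: 42/15 = 14/5 = 2.8.
cake flour: 12 oz × 14/5 × 28.35 g/oz ≈ 953 g
raisins: (1 tbsp + 2 tsp = 5/3 tbsp) × 14/5 ÷ 16 tbsp/cup × 165 g/cup ≈ 48 g
mashed banana: 175 g × 14/5 ÷ 28.35 g/oz ≈ 17 oz
bread flour: (1 tbsp + 1 tsp = 4/3 tbsp) × 14/5 ÷ 16 tbsp/cup × 127 g/cup ≈ 30 g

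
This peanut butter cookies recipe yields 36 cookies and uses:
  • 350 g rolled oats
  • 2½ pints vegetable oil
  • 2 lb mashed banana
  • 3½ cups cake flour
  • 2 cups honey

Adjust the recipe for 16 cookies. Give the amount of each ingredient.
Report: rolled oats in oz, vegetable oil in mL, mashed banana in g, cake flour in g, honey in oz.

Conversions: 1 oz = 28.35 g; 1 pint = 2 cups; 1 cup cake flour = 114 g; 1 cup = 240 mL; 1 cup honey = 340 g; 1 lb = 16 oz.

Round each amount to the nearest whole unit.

Scaling factor: 16/36 = 4/9.
rolled oats: 350 g × 4/9 ÷ 28.35 g/oz ≈ 5 oz
vegetable oil: 2.5 pint × 4/9 × 2 cup/pint × 240 mL/cup ≈ 533 mL
mashed banana: 2 lb × 4/9 × 16 oz/lb × 28.35 g/oz ≈ 403 g
cake flour: 3.5 cup × 4/9 × 114 g/cup ≈ 177 g
honey: 2 cup × 4/9 × 340 g/cup ÷ 28.35 g/oz ≈ 11 oz

rolled oats: 5 oz; vegetable oil: 533 mL; mashed banana: 403 g; cake flour: 177 g; honey: 11 oz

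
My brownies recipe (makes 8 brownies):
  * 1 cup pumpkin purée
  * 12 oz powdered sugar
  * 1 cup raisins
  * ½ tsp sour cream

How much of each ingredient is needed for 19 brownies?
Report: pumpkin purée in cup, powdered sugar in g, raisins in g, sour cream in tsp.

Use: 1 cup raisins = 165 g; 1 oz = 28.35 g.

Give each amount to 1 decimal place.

Scaling factor: 19/8 = 2.375.
pumpkin purée: 1 cup × 19/8 ≈ 2.4 cup
powdered sugar: 12 oz × 19/8 × 28.35 g/oz ≈ 808.0 g
raisins: 1 cup × 19/8 × 165 g/cup ≈ 391.9 g
sour cream: 0.5 tsp × 19/8 ≈ 1.2 tsp

pumpkin purée: 2.4 cup; powdered sugar: 808.0 g; raisins: 391.9 g; sour cream: 1.2 tsp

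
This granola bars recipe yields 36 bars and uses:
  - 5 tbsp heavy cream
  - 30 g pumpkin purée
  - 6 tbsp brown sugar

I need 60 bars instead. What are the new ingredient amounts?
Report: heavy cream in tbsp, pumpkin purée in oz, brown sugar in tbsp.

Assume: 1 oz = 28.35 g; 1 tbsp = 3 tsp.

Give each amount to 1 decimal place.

Scaling factor: 60/36 = 5/3.
heavy cream: 5 tbsp × 5/3 ≈ 8.3 tbsp
pumpkin purée: 30 g × 5/3 ÷ 28.35 g/oz ≈ 1.8 oz
brown sugar: 6 tbsp × 5/3 = 10.0 tbsp

heavy cream: 8.3 tbsp; pumpkin purée: 1.8 oz; brown sugar: 10.0 tbsp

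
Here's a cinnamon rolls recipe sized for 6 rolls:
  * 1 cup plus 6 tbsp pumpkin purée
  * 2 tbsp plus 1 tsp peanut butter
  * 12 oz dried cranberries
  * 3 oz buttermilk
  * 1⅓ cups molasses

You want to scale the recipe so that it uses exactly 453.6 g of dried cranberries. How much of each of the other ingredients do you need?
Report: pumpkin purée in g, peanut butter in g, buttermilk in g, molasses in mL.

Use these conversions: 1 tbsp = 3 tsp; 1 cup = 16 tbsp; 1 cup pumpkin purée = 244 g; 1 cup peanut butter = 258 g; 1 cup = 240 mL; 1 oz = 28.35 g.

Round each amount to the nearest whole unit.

pumpkin purée: 447 g; peanut butter: 50 g; buttermilk: 113 g; molasses: 427 mL

The original recipe has 340.2 g of dried cranberries, so the scaling factor is 453.6 ÷ 340.2 = 4/3.
pumpkin purée: (1 cup + 6 tbsp = 1.375 cup) × 4/3 × 244 g/cup ≈ 447 g
peanut butter: (2 tbsp + 1 tsp = 7/3 tbsp) × 4/3 ÷ 16 tbsp/cup × 258 g/cup ≈ 50 g
buttermilk: 3 oz × 4/3 × 28.35 g/oz ≈ 113 g
molasses: 4/3 cup × 4/3 × 240 mL/cup ≈ 427 mL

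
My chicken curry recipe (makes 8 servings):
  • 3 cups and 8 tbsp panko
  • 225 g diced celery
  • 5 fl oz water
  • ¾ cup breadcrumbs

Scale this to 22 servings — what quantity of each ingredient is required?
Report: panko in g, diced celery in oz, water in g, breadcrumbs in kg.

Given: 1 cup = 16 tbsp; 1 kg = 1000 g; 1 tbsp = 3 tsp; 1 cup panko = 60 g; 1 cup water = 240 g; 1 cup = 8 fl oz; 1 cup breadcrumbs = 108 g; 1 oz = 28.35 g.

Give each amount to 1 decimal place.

panko: 577.5 g; diced celery: 21.8 oz; water: 412.5 g; breadcrumbs: 0.2 kg

Scaling factor: 22/8 = 11/4 = 2.75.
panko: (3 cup + 8 tbsp = 3.5 cup) × 11/4 × 60 g/cup = 577.5 g
diced celery: 225 g × 11/4 ÷ 28.35 g/oz ≈ 21.8 oz
water: 5 fl oz × 11/4 ÷ 8 fl oz/cup × 240 g/cup = 412.5 g
breadcrumbs: 0.75 cup × 11/4 × 108 g/cup ÷ 1000 g/kg ≈ 0.2 kg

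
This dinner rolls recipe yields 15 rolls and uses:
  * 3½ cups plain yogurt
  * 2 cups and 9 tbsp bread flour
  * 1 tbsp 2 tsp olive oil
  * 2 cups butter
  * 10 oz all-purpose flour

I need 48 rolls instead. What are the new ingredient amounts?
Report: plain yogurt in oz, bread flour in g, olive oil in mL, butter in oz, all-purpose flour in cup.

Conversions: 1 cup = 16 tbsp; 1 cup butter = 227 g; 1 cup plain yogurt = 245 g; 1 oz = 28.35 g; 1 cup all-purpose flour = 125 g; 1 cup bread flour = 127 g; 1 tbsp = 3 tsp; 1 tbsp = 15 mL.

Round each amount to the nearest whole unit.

Scaling factor: 48/15 = 16/5 = 3.2.
plain yogurt: 3.5 cup × 16/5 × 245 g/cup ÷ 28.35 g/oz ≈ 97 oz
bread flour: (2 cup + 9 tbsp = 2.5625 cup) × 16/5 × 127 g/cup ≈ 1041 g
olive oil: (1 tbsp + 2 tsp = 5/3 tbsp) × 16/5 × 15 mL/tbsp = 80 mL
butter: 2 cup × 16/5 × 227 g/cup ÷ 28.35 g/oz ≈ 51 oz
all-purpose flour: 10 oz × 16/5 × 28.35 g/oz ÷ 125 g/cup ≈ 7 cup

plain yogurt: 97 oz; bread flour: 1041 g; olive oil: 80 mL; butter: 51 oz; all-purpose flour: 7 cup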